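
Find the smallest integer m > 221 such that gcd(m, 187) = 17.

238

Multiples of 17 above 221: 17·14, 17·15, … . Need the cofactor coprime to 187/17 = 11.
Checking s = 14, 15, … the first with gcd(s, 11) = 1 is s = 14, giving 238.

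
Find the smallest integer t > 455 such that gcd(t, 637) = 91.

546

637 = 91·7. Any t with gcd(t, 637) = 91 is a multiple of 91, say 91s, with s coprime to 7.
Need s > 455/91, so s ≥ 6. First s ≥ 6 with gcd(s, 7) = 1 is s = 6. Thus t = 91·6 = 546.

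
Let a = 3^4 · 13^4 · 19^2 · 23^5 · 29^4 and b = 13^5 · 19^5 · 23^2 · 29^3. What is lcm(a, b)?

max exponent per prime: 3^4 · 13^5 · 19^5 · 23^5 · 29^4 = 339000982479840966688486161

339000982479840966688486161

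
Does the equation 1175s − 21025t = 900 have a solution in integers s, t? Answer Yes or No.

By Bézout, 1175s − 21025t = 900 has integer solutions iff gcd(1175, 21025) | 900.
Euclid: 21025 = 17·1175 + 1050; 1175 = 1·1050 + 125; 1050 = 8·125 + 50; 125 = 2·50 + 25; 50 = 2·25 + 0. gcd = 25; 900 mod 25 = 0. Yes.

Yes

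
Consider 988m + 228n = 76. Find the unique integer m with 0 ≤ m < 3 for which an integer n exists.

1

gcd(988, 228) = 76 (Euclid: 988 = 4·228 + 76; 228 = 3·76 + 0), and 76 | 76.
Extended Euclid: 988·(1) + 228·(-4) = 76. Scale by 1: m₀ = 1.
General solution m = m₀ + 3t; reducing mod 3 gives m = 1 (and n = -4).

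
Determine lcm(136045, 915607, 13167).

136045 = 5 · 7 · 13² · 23; 915607 = 7 · 11² · 23 · 47; 13167 = 3² · 7 · 11 · 19
lcm takes max exponent of each prime: 3² · 5 · 7 · 11² · 13² · 19 · 23 · 47 = 132300633465

132300633465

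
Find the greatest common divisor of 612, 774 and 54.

18

612 = 2² · 3² · 17; 774 = 2 · 3² · 43; 54 = 2 · 3³
gcd takes min exponent of each prime: 2 · 3² = 18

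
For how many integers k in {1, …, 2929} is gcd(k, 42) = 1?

838

Prime factors of 42: 2, 3, 7. Count integers ≤ 2929 divisible by none of them.
By inclusion–exclusion: 2929 − ⌊2929/2⌋ − ⌊2929/3⌋ − ⌊2929/7⌋ + ⌊2929/6⌋ + ⌊2929/14⌋ + ⌊2929/21⌋ − ⌊2929/42⌋ = 838.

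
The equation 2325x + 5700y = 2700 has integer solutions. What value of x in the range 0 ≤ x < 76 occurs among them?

60

Reduce mod 5700: 2325x ≡ 2700 (mod 5700). With g = gcd(2325, 5700) = 75 dividing 2700, divide through: 31x ≡ 36 (mod 76).
Since gcd(31, 76) = 1, x ≡ 36·(31)⁻¹ ≡ 60 (mod 76). Smallest non-negative: 60.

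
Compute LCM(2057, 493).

59653

2057 = 11² · 17; 493 = 17 · 29
max exponents: 11² · 17 · 29 = 59653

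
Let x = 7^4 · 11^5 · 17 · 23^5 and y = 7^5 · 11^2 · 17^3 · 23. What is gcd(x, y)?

min exponent per shared prime: 7^4 · 11^2 · 17 · 23 = 113593711

113593711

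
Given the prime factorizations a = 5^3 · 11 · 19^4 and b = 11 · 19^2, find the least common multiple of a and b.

179191375

max exponent per prime: 5^3 · 11 · 19^4 = 179191375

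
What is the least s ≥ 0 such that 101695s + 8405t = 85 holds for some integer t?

443

Reduce mod 8405: 101695s ≡ 85 (mod 8405). With g = gcd(101695, 8405) = 5 dividing 85, divide through: 20339s ≡ 17 (mod 1681).
Since gcd(20339, 1681) = 1, s ≡ 17·(20339)⁻¹ ≡ 443 (mod 1681). Smallest non-negative: 443.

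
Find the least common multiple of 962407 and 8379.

424421487

962407 = 19 · 37³; 8379 = 3² · 7² · 19
max exponents: 3² · 7² · 19 · 37³ = 424421487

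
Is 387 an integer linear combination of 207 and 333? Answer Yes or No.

Yes

By Bézout, 207p + 333q = 387 has integer solutions iff gcd(207, 333) | 387.
Euclid: 333 = 1·207 + 126; 207 = 1·126 + 81; 126 = 1·81 + 45; 81 = 1·45 + 36; 45 = 1·36 + 9; 36 = 4·9 + 0. gcd = 9; 387 mod 9 = 0. Yes.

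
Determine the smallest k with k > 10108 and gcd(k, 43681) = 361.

10469

Multiples of 361 above 10108: 361·29, 361·30, … . Need the cofactor coprime to 43681/361 = 121.
Checking s = 29, 30, … the first with gcd(s, 121) = 1 is s = 29, giving 10469.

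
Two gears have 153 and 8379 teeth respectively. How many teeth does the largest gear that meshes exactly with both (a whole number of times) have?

9

Euclid: 8379 = 54·153 + 117; 153 = 1·117 + 36; 117 = 3·36 + 9; 36 = 4·9 + 0. Last nonzero remainder: 9.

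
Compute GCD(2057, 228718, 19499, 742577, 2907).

17

gcd(2057, 228718): 228718 = 111·2057 + 391; 2057 = 5·391 + 102; 391 = 3·102 + 85; 102 = 1·85 + 17; 85 = 5·17 + 0 → 17
gcd(17, 19499): 19499 = 1147·17 + 0 → 17
gcd(17, 742577): 742577 = 43681·17 + 0 → 17
gcd(17, 2907): 2907 = 171·17 + 0 → 17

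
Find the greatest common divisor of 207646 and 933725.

1

207646 = 2 · 47³
933725 = 5² · 13³ · 17
Common: 1 = 1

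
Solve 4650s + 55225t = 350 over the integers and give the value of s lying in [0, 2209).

1544

gcd(4650, 55225) = 25 (Euclid: 55225 = 11·4650 + 4075; 4650 = 1·4075 + 575; 4075 = 7·575 + 50; 575 = 11·50 + 25; 50 = 2·25 + 0), and 25 | 350.
Extended Euclid: 4650·(1057) + 55225·(-89) = 25. Scale by 14: s₀ = 14798.
General solution s = s₀ + 2209k; reducing mod 2209 gives s = 1544 (and t = -130).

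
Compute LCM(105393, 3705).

105393 = 3 · 19 · 43²; 3705 = 3 · 5 · 13 · 19
max exponents: 3 · 5 · 13 · 19 · 43² = 6850545

6850545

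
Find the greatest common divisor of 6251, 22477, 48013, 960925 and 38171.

gcd(6251, 22477): 22477 = 3·6251 + 3724; 6251 = 1·3724 + 2527; 3724 = 1·2527 + 1197; 2527 = 2·1197 + 133; 1197 = 9·133 + 0 → 133
gcd(133, 48013): 48013 = 361·133 + 0 → 133
gcd(133, 960925): 960925 = 7225·133 + 0 → 133
gcd(133, 38171): 38171 = 287·133 + 0 → 133

133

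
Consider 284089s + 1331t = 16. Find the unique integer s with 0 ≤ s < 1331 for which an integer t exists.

636

Euclid: 284089 = 213·1331 + 586; 1331 = 2·586 + 159; 586 = 3·159 + 109; 159 = 1·109 + 50; 109 = 2·50 + 9; 50 = 5·9 + 5; 9 = 1·5 + 4; 5 = 1·4 + 1; 4 = 4·1 + 0 → gcd = 1; 16 = 1·16.
Back-substitution yields 284089·(-293) + 1331·(62538) = 1, so one solution is s = -293·16 = -4688, t = 62538·16 = 1000608.
Solutions in s differ by 1331/1 = 1331; the one in [0, 1331) is -4688 mod 1331 = 636.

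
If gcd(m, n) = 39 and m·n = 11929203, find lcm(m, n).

305877

Since gcd(m,n)·lcm(m,n) = mn, lcm = 11929203/39 = 305877.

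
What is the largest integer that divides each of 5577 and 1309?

11

Euclid: 5577 = 4·1309 + 341; 1309 = 3·341 + 286; 341 = 1·286 + 55; 286 = 5·55 + 11; 55 = 5·11 + 0. Last nonzero remainder: 11.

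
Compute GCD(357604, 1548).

4

357604 = 2² · 13² · 23²
1548 = 2² · 3² · 43
Common: 2² = 4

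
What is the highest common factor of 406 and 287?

406 = 2 · 7 · 29
287 = 7 · 41
Common: 7 = 7

7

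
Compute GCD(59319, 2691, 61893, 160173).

59319 = 3³ · 13³; 2691 = 3² · 13 · 23; 61893 = 3² · 13 · 23²; 160173 = 3² · 13 · 37²
gcd takes min exponent of each prime: 3² · 13 = 117

117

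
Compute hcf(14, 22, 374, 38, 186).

2

gcd(14, 22): 22 = 1·14 + 8; 14 = 1·8 + 6; 8 = 1·6 + 2; 6 = 3·2 + 0 → 2
gcd(2, 374): 374 = 187·2 + 0 → 2
gcd(2, 38): 38 = 19·2 + 0 → 2
gcd(2, 186): 186 = 93·2 + 0 → 2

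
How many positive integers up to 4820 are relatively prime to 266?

Prime factors of 266: 2, 7, 19. Count integers ≤ 4820 divisible by none of them.
By inclusion–exclusion: 4820 − ⌊4820/2⌋ − ⌊4820/7⌋ − ⌊4820/19⌋ + ⌊4820/14⌋ + ⌊4820/38⌋ + ⌊4820/133⌋ − ⌊4820/266⌋ = 1957.

1957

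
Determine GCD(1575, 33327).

63

Euclid: 33327 = 21·1575 + 252; 1575 = 6·252 + 63; 252 = 4·63 + 0. Last nonzero remainder: 63.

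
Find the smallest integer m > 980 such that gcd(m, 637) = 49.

Multiples of 49 above 980: 49·21, 49·22, … . Need the cofactor coprime to 637/49 = 13.
Checking s = 21, 22, … the first with gcd(s, 13) = 1 is s = 21, giving 1029.

1029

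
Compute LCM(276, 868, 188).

276 = 2² · 3 · 23; 868 = 2² · 7 · 31; 188 = 2² · 47
lcm takes max exponent of each prime: 2² · 3 · 7 · 23 · 31 · 47 = 2814924

2814924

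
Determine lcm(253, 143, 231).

69069

253 = 11 · 23; 143 = 11 · 13; 231 = 3 · 7 · 11
lcm takes max exponent of each prime: 3 · 7 · 11 · 13 · 23 = 69069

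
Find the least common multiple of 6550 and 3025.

6550 = 2 · 5² · 131; 3025 = 5² · 11²
max exponents: 2 · 5² · 11² · 131 = 792550

792550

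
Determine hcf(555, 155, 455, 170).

5

gcd(555, 155): 555 = 3·155 + 90; 155 = 1·90 + 65; 90 = 1·65 + 25; 65 = 2·25 + 15; 25 = 1·15 + 10; 15 = 1·10 + 5; 10 = 2·5 + 0 → 5
gcd(5, 455): 455 = 91·5 + 0 → 5
gcd(5, 170): 170 = 34·5 + 0 → 5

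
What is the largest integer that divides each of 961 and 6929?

1

961 = 31²
6929 = 13² · 41
Common: 1 = 1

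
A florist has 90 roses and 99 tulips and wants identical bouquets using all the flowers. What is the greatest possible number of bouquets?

Euclid: 99 = 1·90 + 9; 90 = 10·9 + 0. Last nonzero remainder: 9.

9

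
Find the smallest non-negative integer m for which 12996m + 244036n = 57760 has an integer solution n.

Reduce mod 244036: 12996m ≡ 57760 (mod 244036). With g = gcd(12996, 244036) = 1444 dividing 57760, divide through: 9m ≡ 40 (mod 169).
Since gcd(9, 169) = 1, m ≡ 40·(9)⁻¹ ≡ 42 (mod 169). Smallest non-negative: 42.

42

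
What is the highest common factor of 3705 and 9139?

247

Euclid: 9139 = 2·3705 + 1729; 3705 = 2·1729 + 247; 1729 = 7·247 + 0. Last nonzero remainder: 247.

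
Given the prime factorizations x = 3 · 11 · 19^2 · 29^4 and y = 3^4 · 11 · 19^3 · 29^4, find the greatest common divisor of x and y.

8425838553

min exponent per shared prime: 3 · 11 · 19^2 · 29^4 = 8425838553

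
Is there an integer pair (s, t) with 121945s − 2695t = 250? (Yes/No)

Yes

By Bézout, 121945s − 2695t = 250 has integer solutions iff gcd(121945, 2695) | 250.
Euclid: 121945 = 45·2695 + 670; 2695 = 4·670 + 15; 670 = 44·15 + 10; 15 = 1·10 + 5; 10 = 2·5 + 0. gcd = 5; 250 mod 5 = 0. Yes.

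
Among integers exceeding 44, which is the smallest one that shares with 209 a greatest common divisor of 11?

Multiples of 11 above 44: 11·5, 11·6, … . Need the cofactor coprime to 209/11 = 19.
Checking s = 5, 6, … the first with gcd(s, 19) = 1 is s = 5, giving 55.

55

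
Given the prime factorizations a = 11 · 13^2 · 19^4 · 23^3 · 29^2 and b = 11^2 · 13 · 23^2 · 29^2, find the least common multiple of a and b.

max exponent per prime: 11^2 · 13^2 · 19^4 · 23^3 · 29^2 = 27268797233483663

27268797233483663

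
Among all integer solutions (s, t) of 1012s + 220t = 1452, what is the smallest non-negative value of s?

1

Reduce mod 220: 1012s ≡ 1452 (mod 220). With g = gcd(1012, 220) = 44 dividing 1452, divide through: 23s ≡ 33 (mod 5).
Since gcd(23, 5) = 1, s ≡ 33·(23)⁻¹ ≡ 1 (mod 5). Smallest non-negative: 1.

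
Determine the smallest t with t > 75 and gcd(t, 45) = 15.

gcd(t, 45) = 15 forces 15 | t; write t = 15s. Then gcd(15s, 15·3) = 15·gcd(s, 3), so need gcd(s, 3) = 1.
15s > 75 gives s ≥ 6. The least s ≥ 6 coprime to 3 is 7, so t = 15·7 = 105.

105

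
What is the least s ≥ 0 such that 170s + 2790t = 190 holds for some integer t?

116

Reduce mod 2790: 170s ≡ 190 (mod 2790). With g = gcd(170, 2790) = 10 dividing 190, divide through: 17s ≡ 19 (mod 279).
Since gcd(17, 279) = 1, s ≡ 19·(17)⁻¹ ≡ 116 (mod 279). Smallest non-negative: 116.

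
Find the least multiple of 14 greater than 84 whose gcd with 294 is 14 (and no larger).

112

Multiples of 14 above 84: 14·7, 14·8, … . Need the cofactor coprime to 294/14 = 21.
Checking s = 7, 8, … the first with gcd(s, 21) = 1 is s = 8, giving 112.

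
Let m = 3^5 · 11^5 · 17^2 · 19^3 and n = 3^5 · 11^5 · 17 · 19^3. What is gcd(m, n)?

4563304229979

min exponent per shared prime: 3^5 · 11^5 · 17 · 19^3 = 4563304229979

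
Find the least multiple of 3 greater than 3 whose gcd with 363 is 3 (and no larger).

6

Multiples of 3 above 3: 3·2, 3·3, … . Need the cofactor coprime to 363/3 = 121.
Checking s = 2, 3, … the first with gcd(s, 121) = 1 is s = 2, giving 6.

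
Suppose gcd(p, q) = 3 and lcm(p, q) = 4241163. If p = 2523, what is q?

5043

p·q = gcd·lcm = 3·4241163 = 12723489, so q = 12723489/2523 = 5043.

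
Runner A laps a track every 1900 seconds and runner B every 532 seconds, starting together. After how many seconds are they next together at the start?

13300

1900 = 2² · 5² · 19; 532 = 2² · 7 · 19
max exponents: 2² · 5² · 7 · 19 = 13300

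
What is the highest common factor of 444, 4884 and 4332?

12

444 = 2² · 3 · 37; 4884 = 2² · 3 · 11 · 37; 4332 = 2² · 3 · 19²
gcd takes min exponent of each prime: 2² · 3 = 12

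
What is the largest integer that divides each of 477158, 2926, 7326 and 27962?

22

477158 = 2 · 11 · 23² · 41; 2926 = 2 · 7 · 11 · 19; 7326 = 2 · 3² · 11 · 37; 27962 = 2 · 11 · 31 · 41
gcd takes min exponent of each prime: 2 · 11 = 22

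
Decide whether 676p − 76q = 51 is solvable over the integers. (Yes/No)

By Bézout, 676p − 76q = 51 has integer solutions iff gcd(676, 76) | 51.
Euclid: 676 = 8·76 + 68; 76 = 1·68 + 8; 68 = 8·8 + 4; 8 = 2·4 + 0. gcd = 4; 51 mod 4 = 3. No.

No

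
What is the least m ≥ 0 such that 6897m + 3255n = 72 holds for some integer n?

631

gcd(6897, 3255) = 3 (Euclid: 6897 = 2·3255 + 387; 3255 = 8·387 + 159; 387 = 2·159 + 69; 159 = 2·69 + 21; 69 = 3·21 + 6; 21 = 3·6 + 3; 6 = 2·3 + 0), and 3 | 72.
Extended Euclid: 6897·(-471) + 3255·(998) = 3. Scale by 24: m₀ = -11304.
General solution m = m₀ + 1085t; reducing mod 1085 gives m = 631 (and n = -1337).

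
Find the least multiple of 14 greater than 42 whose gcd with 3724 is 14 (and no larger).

Multiples of 14 above 42: 14·4, 14·5, … . Need the cofactor coprime to 3724/14 = 266.
Checking s = 4, 5, … the first with gcd(s, 266) = 1 is s = 5, giving 70.

70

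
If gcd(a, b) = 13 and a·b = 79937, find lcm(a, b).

6149

gcd·lcm = product, so lcm = 79937/13 = 6149.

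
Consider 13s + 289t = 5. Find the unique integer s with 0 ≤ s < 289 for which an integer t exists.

gcd(13, 289) = 1 (Euclid: 289 = 22·13 + 3; 13 = 4·3 + 1; 3 = 3·1 + 0), and 1 | 5.
Extended Euclid: 13·(89) + 289·(-4) = 1. Scale by 5: s₀ = 445.
General solution s = s₀ + 289k; reducing mod 289 gives s = 156 (and t = -7).

156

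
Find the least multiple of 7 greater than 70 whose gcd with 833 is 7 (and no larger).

77

gcd(m, 833) = 7 forces 7 | m; write m = 7s. Then gcd(7s, 7·119) = 7·gcd(s, 119), so need gcd(s, 119) = 1.
7s > 70 gives s ≥ 11. The least s ≥ 11 coprime to 119 is 11, so m = 7·11 = 77.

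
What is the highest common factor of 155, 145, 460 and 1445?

gcd(155, 145): 155 = 1·145 + 10; 145 = 14·10 + 5; 10 = 2·5 + 0 → 5
gcd(5, 460): 460 = 92·5 + 0 → 5
gcd(5, 1445): 1445 = 289·5 + 0 → 5

5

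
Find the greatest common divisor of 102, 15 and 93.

gcd(102, 15): 102 = 6·15 + 12; 15 = 1·12 + 3; 12 = 4·3 + 0 → 3
gcd(3, 93): 93 = 31·3 + 0 → 3

3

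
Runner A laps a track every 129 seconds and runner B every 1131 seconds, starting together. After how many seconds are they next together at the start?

48633

gcd first: 1131 = 8·129 + 99; 129 = 1·99 + 30; 99 = 3·30 + 9; 30 = 3·9 + 3; 9 = 3·3 + 0 → gcd = 3
lcm = 129·1131/gcd = 145899/3 = 48633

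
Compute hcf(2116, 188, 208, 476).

gcd(2116, 188): 2116 = 11·188 + 48; 188 = 3·48 + 44; 48 = 1·44 + 4; 44 = 11·4 + 0 → 4
gcd(4, 208): 208 = 52·4 + 0 → 4
gcd(4, 476): 476 = 119·4 + 0 → 4

4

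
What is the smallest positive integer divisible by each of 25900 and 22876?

21160300

25900 = 2² · 5² · 7 · 37; 22876 = 2² · 7 · 19 · 43
max exponents: 2² · 5² · 7 · 19 · 37 · 43 = 21160300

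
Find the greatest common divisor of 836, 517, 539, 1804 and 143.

gcd(836, 517): 836 = 1·517 + 319; 517 = 1·319 + 198; 319 = 1·198 + 121; 198 = 1·121 + 77; 121 = 1·77 + 44; 77 = 1·44 + 33; 44 = 1·33 + 11; 33 = 3·11 + 0 → 11
gcd(11, 539): 539 = 49·11 + 0 → 11
gcd(11, 1804): 1804 = 164·11 + 0 → 11
gcd(11, 143): 143 = 13·11 + 0 → 11

11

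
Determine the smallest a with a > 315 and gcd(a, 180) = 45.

gcd(a, 180) = 45 forces 45 | a; write a = 45s. Then gcd(45s, 45·4) = 45·gcd(s, 4), so need gcd(s, 4) = 1.
45s > 315 gives s ≥ 8. The least s ≥ 8 coprime to 4 is 9, so a = 45·9 = 405.

405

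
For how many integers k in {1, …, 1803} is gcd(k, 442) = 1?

Prime factors of 442: 2, 13, 17. Count integers ≤ 1803 divisible by none of them.
By inclusion–exclusion: 1803 − ⌊1803/2⌋ − ⌊1803/13⌋ − ⌊1803/17⌋ + ⌊1803/26⌋ + ⌊1803/34⌋ + ⌊1803/221⌋ − ⌊1803/442⌋ = 784.

784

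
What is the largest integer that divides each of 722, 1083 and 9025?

722 = 2 · 19²; 1083 = 3 · 19²; 9025 = 5² · 19²
gcd takes min exponent of each prime: 19² = 361

361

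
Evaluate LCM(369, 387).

15867

gcd first: 387 = 1·369 + 18; 369 = 20·18 + 9; 18 = 2·9 + 0 → gcd = 9
lcm = 369·387/gcd = 142803/9 = 15867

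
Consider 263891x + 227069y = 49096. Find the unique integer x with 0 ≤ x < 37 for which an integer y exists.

26

gcd(263891, 227069) = 6137 (Euclid: 263891 = 1·227069 + 36822; 227069 = 6·36822 + 6137; 36822 = 6·6137 + 0), and 6137 | 49096.
Extended Euclid: 263891·(-6) + 227069·(7) = 6137. Scale by 8: x₀ = -48.
General solution x = x₀ + 37t; reducing mod 37 gives x = 26 (and y = -30).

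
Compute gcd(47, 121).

1

Euclid: 121 = 2·47 + 27; 47 = 1·27 + 20; 27 = 1·20 + 7; 20 = 2·7 + 6; 7 = 1·6 + 1; 6 = 6·1 + 0. Last nonzero remainder: 1.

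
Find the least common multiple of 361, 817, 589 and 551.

361 = 19²; 817 = 19 · 43; 589 = 19 · 31; 551 = 19 · 29
lcm takes max exponent of each prime: 19² · 29 · 31 · 43 = 13955177

13955177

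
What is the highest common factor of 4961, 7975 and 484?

11

4961 = 11² · 41; 7975 = 5² · 11 · 29; 484 = 2² · 11²
gcd takes min exponent of each prime: 11 = 11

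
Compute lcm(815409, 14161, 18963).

lcm(815409, 14161) = 815409·14161/gcd = 11547006849/49 = 235653201
lcm(235653201, 18963) = 235653201·18963/gcd = 4468691650563/18963 = 235653201

235653201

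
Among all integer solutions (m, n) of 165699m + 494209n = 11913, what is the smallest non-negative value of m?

868

gcd(165699, 494209) = 361 (Euclid: 494209 = 2·165699 + 162811; 165699 = 1·162811 + 2888; 162811 = 56·2888 + 1083; 2888 = 2·1083 + 722; 1083 = 1·722 + 361; 722 = 2·361 + 0), and 361 | 11913.
Extended Euclid: 165699·(-513) + 494209·(172) = 361. Scale by 33: m₀ = -16929.
General solution m = m₀ + 1369t; reducing mod 1369 gives m = 868 (and n = -291).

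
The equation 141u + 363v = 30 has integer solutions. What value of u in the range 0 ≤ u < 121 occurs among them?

62

gcd(141, 363) = 3 (Euclid: 363 = 2·141 + 81; 141 = 1·81 + 60; 81 = 1·60 + 21; 60 = 2·21 + 18; 21 = 1·18 + 3; 18 = 6·3 + 0), and 3 | 30.
Extended Euclid: 141·(-18) + 363·(7) = 3. Scale by 10: u₀ = -180.
General solution u = u₀ + 121t; reducing mod 121 gives u = 62 (and v = -24).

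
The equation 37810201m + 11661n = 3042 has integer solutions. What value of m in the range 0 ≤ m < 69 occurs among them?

54

Euclid: 37810201 = 3242·11661 + 5239; 11661 = 2·5239 + 1183; 5239 = 4·1183 + 507; 1183 = 2·507 + 169; 507 = 3·169 + 0 → gcd = 169; 3042 = 169·18.
Back-substitution yields 37810201·(-20) + 11661·(64849) = 169, so one solution is m = -20·18 = -360, n = 64849·18 = 1167282.
Solutions in m differ by 11661/169 = 69; the one in [0, 69) is -360 mod 69 = 54.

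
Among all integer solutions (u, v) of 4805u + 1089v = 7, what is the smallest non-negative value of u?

992

Euclid: 4805 = 4·1089 + 449; 1089 = 2·449 + 191; 449 = 2·191 + 67; 191 = 2·67 + 57; 67 = 1·57 + 10; 57 = 5·10 + 7; 10 = 1·7 + 3; 7 = 2·3 + 1; 3 = 3·1 + 0 → gcd = 1; 7 = 1·7.
Back-substitution yields 4805·(-325) + 1089·(1434) = 1, so one solution is u = -325·7 = -2275, v = 1434·7 = 10038.
Solutions in u differ by 1089/1 = 1089; the one in [0, 1089) is -2275 mod 1089 = 992.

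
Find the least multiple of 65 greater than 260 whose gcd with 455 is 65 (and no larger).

325

Multiples of 65 above 260: 65·5, 65·6, … . Need the cofactor coprime to 455/65 = 7.
Checking s = 5, 6, … the first with gcd(s, 7) = 1 is s = 5, giving 325.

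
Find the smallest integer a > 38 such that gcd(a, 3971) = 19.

57

gcd(a, 3971) = 19 forces 19 | a; write a = 19s. Then gcd(19s, 19·209) = 19·gcd(s, 209), so need gcd(s, 209) = 1.
19s > 38 gives s ≥ 3. The least s ≥ 3 coprime to 209 is 3, so a = 19·3 = 57.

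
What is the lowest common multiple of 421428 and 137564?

gcd first: 421428 = 3·137564 + 8736; 137564 = 15·8736 + 6524; 8736 = 1·6524 + 2212; 6524 = 2·2212 + 2100; 2212 = 1·2100 + 112; 2100 = 18·112 + 84; 112 = 1·84 + 28; 84 = 3·28 + 0 → gcd = 28
lcm = 421428·137564/gcd = 57973321392/28 = 2070475764

2070475764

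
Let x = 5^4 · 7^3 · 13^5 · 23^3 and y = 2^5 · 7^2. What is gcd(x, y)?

49

min exponent per shared prime: 7^2 = 49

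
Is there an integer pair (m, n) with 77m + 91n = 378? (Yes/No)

Yes

gcd(77, 91): 91 = 1·77 + 14; 77 = 5·14 + 7; 14 = 2·7 + 0 → 7
7 divides 378, so a solution exists.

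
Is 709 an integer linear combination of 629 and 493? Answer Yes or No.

No

By Bézout, 629x − 493y = 709 has integer solutions iff gcd(629, 493) | 709.
Euclid: 629 = 1·493 + 136; 493 = 3·136 + 85; 136 = 1·85 + 51; 85 = 1·51 + 34; 51 = 1·34 + 17; 34 = 2·17 + 0. gcd = 17; 709 mod 17 = 12. No.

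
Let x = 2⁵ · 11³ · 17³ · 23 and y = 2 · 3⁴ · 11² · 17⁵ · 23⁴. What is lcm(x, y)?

max exponent per prime: 2⁵ · 3⁴ · 11³ · 17⁵ · 23⁴ = 1370783927400918624

1370783927400918624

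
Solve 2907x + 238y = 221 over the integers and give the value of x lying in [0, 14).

9

gcd(2907, 238) = 17 (Euclid: 2907 = 12·238 + 51; 238 = 4·51 + 34; 51 = 1·34 + 17; 34 = 2·17 + 0), and 17 | 221.
Extended Euclid: 2907·(5) + 238·(-61) = 17. Scale by 13: x₀ = 65.
General solution x = x₀ + 14t; reducing mod 14 gives x = 9 (and y = -109).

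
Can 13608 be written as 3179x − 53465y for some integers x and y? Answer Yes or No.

No

gcd(3179, 53465): 53465 = 16·3179 + 2601; 3179 = 1·2601 + 578; 2601 = 4·578 + 289; 578 = 2·289 + 0 → 289
289 does not divide 13608, so a solution does not exist.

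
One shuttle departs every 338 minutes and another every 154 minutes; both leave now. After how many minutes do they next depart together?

26026

gcd first: 338 = 2·154 + 30; 154 = 5·30 + 4; 30 = 7·4 + 2; 4 = 2·2 + 0 → gcd = 2
lcm = 338·154/gcd = 52052/2 = 26026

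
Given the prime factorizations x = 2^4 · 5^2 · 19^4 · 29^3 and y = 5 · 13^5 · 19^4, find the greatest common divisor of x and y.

651605

min exponent per shared prime: 5 · 19^4 = 651605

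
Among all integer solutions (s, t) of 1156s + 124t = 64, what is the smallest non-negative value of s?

14

Reduce mod 124: 1156s ≡ 64 (mod 124). With g = gcd(1156, 124) = 4 dividing 64, divide through: 289s ≡ 16 (mod 31).
Since gcd(289, 31) = 1, s ≡ 16·(289)⁻¹ ≡ 14 (mod 31). Smallest non-negative: 14.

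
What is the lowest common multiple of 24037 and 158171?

292458179

gcd first: 158171 = 6·24037 + 13949; 24037 = 1·13949 + 10088; 13949 = 1·10088 + 3861; 10088 = 2·3861 + 2366; 3861 = 1·2366 + 1495; 2366 = 1·1495 + 871; 1495 = 1·871 + 624; 871 = 1·624 + 247; 624 = 2·247 + 130; 247 = 1·130 + 117; 130 = 1·117 + 13; 117 = 9·13 + 0 → gcd = 13
lcm = 24037·158171/gcd = 3801956327/13 = 292458179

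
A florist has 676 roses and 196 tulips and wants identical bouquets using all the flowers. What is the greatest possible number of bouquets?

676 = 2² · 13²
196 = 2² · 7²
Common: 2² = 4

4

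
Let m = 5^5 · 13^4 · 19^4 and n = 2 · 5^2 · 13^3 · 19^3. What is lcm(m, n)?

max exponent per prime: 2 · 5^5 · 13^4 · 19^4 = 23263113006250

23263113006250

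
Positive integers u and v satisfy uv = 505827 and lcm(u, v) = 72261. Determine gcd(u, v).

gcd·lcm = product, so gcd = 505827/72261 = 7.

7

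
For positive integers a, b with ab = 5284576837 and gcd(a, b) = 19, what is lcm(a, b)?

278135623

gcd·lcm = product, so lcm = 5284576837/19 = 278135623.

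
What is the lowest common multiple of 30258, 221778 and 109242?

lcm(30258, 221778) = 30258·221778/gcd = 6710558724/18 = 372808818
lcm(372808818, 109242) = 372808818·109242/gcd = 40726380895956/54 = 754192238814

754192238814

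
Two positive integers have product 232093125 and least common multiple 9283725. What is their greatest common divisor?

25

gcd·lcm = product, so gcd = 232093125/9283725 = 25.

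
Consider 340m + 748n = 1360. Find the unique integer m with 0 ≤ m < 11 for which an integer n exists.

Euclid: 748 = 2·340 + 68; 340 = 5·68 + 0 → gcd = 68; 1360 = 68·20.
Back-substitution yields 340·(-2) + 748·(1) = 68, so one solution is m = -2·20 = -40, n = 1·20 = 20.
Solutions in m differ by 748/68 = 11; the one in [0, 11) is -40 mod 11 = 4.

4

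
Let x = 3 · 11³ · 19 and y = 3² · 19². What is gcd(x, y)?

57

min exponent per shared prime: 3 · 19 = 57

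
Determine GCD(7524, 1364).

44

7524 = 2² · 3² · 11 · 19
1364 = 2² · 11 · 31
Common: 2² · 11 = 44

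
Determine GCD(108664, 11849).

108664 = 2³ · 17² · 47
11849 = 17² · 41
Common: 17² = 289

289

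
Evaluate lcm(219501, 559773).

219501 = 3² · 29³; 559773 = 3² · 37 · 41²
max exponents: 3² · 29³ · 37 · 41² = 13652303697

13652303697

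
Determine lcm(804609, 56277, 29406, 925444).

804609 = 3² · 13² · 23²; 56277 = 3² · 13² · 37; 29406 = 2 · 3 · 13² · 29; 925444 = 2² · 13² · 37²
lcm takes max exponent of each prime: 2² · 3² · 13² · 23² · 29 · 37² = 127775127636

127775127636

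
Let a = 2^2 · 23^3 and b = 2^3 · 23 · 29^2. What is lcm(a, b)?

81859576

max exponent per prime: 2^3 · 23^3 · 29^2 = 81859576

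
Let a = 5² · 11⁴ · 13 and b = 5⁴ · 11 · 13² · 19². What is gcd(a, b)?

min exponent per shared prime: 5² · 11 · 13 = 3575

3575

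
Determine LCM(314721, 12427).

13533003

314721 = 3² · 11² · 17²; 12427 = 17² · 43
max exponents: 3² · 11² · 17² · 43 = 13533003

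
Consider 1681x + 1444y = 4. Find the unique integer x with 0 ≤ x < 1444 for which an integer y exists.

524

gcd(1681, 1444) = 1 (Euclid: 1681 = 1·1444 + 237; 1444 = 6·237 + 22; 237 = 10·22 + 17; 22 = 1·17 + 5; 17 = 3·5 + 2; 5 = 2·2 + 1; 2 = 2·1 + 0), and 1 | 4.
Extended Euclid: 1681·(-591) + 1444·(688) = 1. Scale by 4: x₀ = -2364.
General solution x = x₀ + 1444t; reducing mod 1444 gives x = 524 (and y = -610).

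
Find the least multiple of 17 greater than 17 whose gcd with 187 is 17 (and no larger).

187 = 17·11. Any k with gcd(k, 187) = 17 is a multiple of 17, say 17s, with s coprime to 11.
Need s > 17/17, so s ≥ 2. First s ≥ 2 with gcd(s, 11) = 1 is s = 2. Thus k = 17·2 = 34.

34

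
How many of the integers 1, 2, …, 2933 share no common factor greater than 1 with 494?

1283

Prime factors of 494: 2, 13, 19. Count integers ≤ 2933 divisible by none of them.
By inclusion–exclusion: 2933 − ⌊2933/2⌋ − ⌊2933/13⌋ − ⌊2933/19⌋ + ⌊2933/26⌋ + ⌊2933/38⌋ + ⌊2933/247⌋ − ⌊2933/494⌋ = 1283.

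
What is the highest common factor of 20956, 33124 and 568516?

676

20956 = 2² · 13² · 31; 33124 = 2² · 7² · 13²; 568516 = 2² · 13² · 29²
gcd takes min exponent of each prime: 2² · 13² = 676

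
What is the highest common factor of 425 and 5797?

17

Euclid: 5797 = 13·425 + 272; 425 = 1·272 + 153; 272 = 1·153 + 119; 153 = 1·119 + 34; 119 = 3·34 + 17; 34 = 2·17 + 0. Last nonzero remainder: 17.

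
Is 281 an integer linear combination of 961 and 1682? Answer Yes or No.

gcd(961, 1682): 1682 = 1·961 + 721; 961 = 1·721 + 240; 721 = 3·240 + 1; 240 = 240·1 + 0 → 1
1 divides 281, so a solution exists.

Yes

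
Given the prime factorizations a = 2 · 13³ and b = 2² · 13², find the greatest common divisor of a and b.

min exponent per shared prime: 2 · 13² = 338

338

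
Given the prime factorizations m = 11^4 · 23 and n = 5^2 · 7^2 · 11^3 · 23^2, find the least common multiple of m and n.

max exponent per prime: 5^2 · 7^2 · 11^4 · 23^2 = 9487734025

9487734025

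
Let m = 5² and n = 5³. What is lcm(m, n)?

max exponent per prime: 5³ = 125

125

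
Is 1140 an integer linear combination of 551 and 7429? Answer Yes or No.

Yes

gcd(551, 7429): 7429 = 13·551 + 266; 551 = 2·266 + 19; 266 = 14·19 + 0 → 19
19 divides 1140, so a solution exists.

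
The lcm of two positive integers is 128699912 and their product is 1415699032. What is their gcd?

11

gcd·lcm = product, so gcd = 1415699032/128699912 = 11.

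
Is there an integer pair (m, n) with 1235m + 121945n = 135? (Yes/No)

gcd(1235, 121945): 121945 = 98·1235 + 915; 1235 = 1·915 + 320; 915 = 2·320 + 275; 320 = 1·275 + 45; 275 = 6·45 + 5; 45 = 9·5 + 0 → 5
5 divides 135, so a solution exists.

Yes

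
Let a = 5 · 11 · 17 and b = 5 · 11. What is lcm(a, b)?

max exponent per prime: 5 · 11 · 17 = 935

935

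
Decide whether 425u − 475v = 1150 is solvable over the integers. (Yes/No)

Yes

gcd(425, 475): 475 = 1·425 + 50; 425 = 8·50 + 25; 50 = 2·25 + 0 → 25
25 divides 1150, so a solution exists.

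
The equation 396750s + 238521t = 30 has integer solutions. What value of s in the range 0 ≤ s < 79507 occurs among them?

gcd(396750, 238521) = 3 (Euclid: 396750 = 1·238521 + 158229; 238521 = 1·158229 + 80292; 158229 = 1·80292 + 77937; 80292 = 1·77937 + 2355; 77937 = 33·2355 + 222; 2355 = 10·222 + 135; 222 = 1·135 + 87; 135 = 1·87 + 48; 87 = 1·48 + 39; 48 = 1·39 + 9; 39 = 4·9 + 3; 9 = 3·3 + 0), and 3 | 30.
Extended Euclid: 396750·(24713) + 238521·(-41107) = 3. Scale by 10: s₀ = 247130.
General solution s = s₀ + 79507k; reducing mod 79507 gives s = 8609 (and t = -14320).

8609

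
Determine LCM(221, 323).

4199

gcd first: 323 = 1·221 + 102; 221 = 2·102 + 17; 102 = 6·17 + 0 → gcd = 17
lcm = 221·323/gcd = 71383/17 = 4199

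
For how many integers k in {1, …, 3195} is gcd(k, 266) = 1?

266 = 2·7·19. Inclusion–exclusion on these primes:
3195 − ⌊3195/2⌋ − ⌊3195/7⌋ − ⌊3195/19⌋ + ⌊3195/14⌋ + ⌊3195/38⌋ + ⌊3195/133⌋ − ⌊3195/266⌋ = 1298

1298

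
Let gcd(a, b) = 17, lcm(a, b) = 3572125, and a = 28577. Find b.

2125

Using ab = gcd(a,b)·lcm(a,b) = 17·3572125 = 60726125, we get b = 60726125/28577 = 2125.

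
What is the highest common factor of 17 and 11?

Euclid: 17 = 1·11 + 6; 11 = 1·6 + 5; 6 = 1·5 + 1; 5 = 5·1 + 0. Last nonzero remainder: 1.

1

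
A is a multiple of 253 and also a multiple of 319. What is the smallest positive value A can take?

253 = 11 · 23; 319 = 11 · 29
max exponents: 11 · 23 · 29 = 7337

7337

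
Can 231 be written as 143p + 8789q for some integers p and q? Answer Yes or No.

Yes

By Bézout, 143p + 8789q = 231 has integer solutions iff gcd(143, 8789) | 231.
Euclid: 8789 = 61·143 + 66; 143 = 2·66 + 11; 66 = 6·11 + 0. gcd = 11; 231 mod 11 = 0. Yes.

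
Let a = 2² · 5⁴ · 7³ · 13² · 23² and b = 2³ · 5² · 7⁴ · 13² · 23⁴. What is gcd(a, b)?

3066454300

min exponent per shared prime: 2² · 5² · 7³ · 13² · 23² = 3066454300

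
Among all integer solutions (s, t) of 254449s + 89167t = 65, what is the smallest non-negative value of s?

3409

Reduce mod 89167: 254449s ≡ 65 (mod 89167). With g = gcd(254449, 89167) = 13 dividing 65, divide through: 19573s ≡ 5 (mod 6859).
Since gcd(19573, 6859) = 1, s ≡ 5·(19573)⁻¹ ≡ 3409 (mod 6859). Smallest non-negative: 3409.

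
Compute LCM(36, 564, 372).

lcm(36, 564) = 36·564/gcd = 20304/12 = 1692
lcm(1692, 372) = 1692·372/gcd = 629424/12 = 52452

52452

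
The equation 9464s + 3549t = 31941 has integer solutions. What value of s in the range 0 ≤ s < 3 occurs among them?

gcd(9464, 3549) = 1183 (Euclid: 9464 = 2·3549 + 2366; 3549 = 1·2366 + 1183; 2366 = 2·1183 + 0), and 1183 | 31941.
Extended Euclid: 9464·(-1) + 3549·(3) = 1183. Scale by 27: s₀ = -27.
General solution s = s₀ + 3k; reducing mod 3 gives s = 0 (and t = 9).

0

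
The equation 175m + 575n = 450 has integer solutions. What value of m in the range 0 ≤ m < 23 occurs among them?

gcd(175, 575) = 25 (Euclid: 575 = 3·175 + 50; 175 = 3·50 + 25; 50 = 2·25 + 0), and 25 | 450.
Extended Euclid: 175·(10) + 575·(-3) = 25. Scale by 18: m₀ = 180.
General solution m = m₀ + 23t; reducing mod 23 gives m = 19 (and n = -5).

19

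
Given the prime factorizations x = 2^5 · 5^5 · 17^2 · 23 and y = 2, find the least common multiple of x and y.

max exponent per prime: 2^5 · 5^5 · 17^2 · 23 = 664700000

664700000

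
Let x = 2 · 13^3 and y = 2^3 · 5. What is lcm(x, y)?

87880

max exponent per prime: 2^3 · 5 · 13^3 = 87880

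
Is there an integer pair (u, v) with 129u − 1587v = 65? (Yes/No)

No

gcd(129, 1587): 1587 = 12·129 + 39; 129 = 3·39 + 12; 39 = 3·12 + 3; 12 = 4·3 + 0 → 3
3 does not divide 65, so a solution does not exist.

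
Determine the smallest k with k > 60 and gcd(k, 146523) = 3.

gcd(k, 146523) = 3 forces 3 | k; write k = 3s. Then gcd(3s, 3·48841) = 3·gcd(s, 48841), so need gcd(s, 48841) = 1.
3s > 60 gives s ≥ 21. The least s ≥ 21 coprime to 48841 is 21, so k = 3·21 = 63.

63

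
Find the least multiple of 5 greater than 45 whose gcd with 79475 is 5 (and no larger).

Multiples of 5 above 45: 5·10, 5·11, … . Need the cofactor coprime to 79475/5 = 15895.
Checking s = 10, 11, … the first with gcd(s, 15895) = 1 is s = 12, giving 60.

60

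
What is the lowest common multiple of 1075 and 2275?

97825

1075 = 5² · 43; 2275 = 5² · 7 · 13
max exponents: 5² · 7 · 13 · 43 = 97825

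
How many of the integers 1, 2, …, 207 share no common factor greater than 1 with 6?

6 = 2·3. Inclusion–exclusion on these primes:
207 − ⌊207/2⌋ − ⌊207/3⌋ + ⌊207/6⌋ = 69

69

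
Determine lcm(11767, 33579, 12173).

11767 = 7 · 41²; 33579 = 3² · 7 · 13 · 41; 12173 = 7 · 37 · 47
lcm takes max exponent of each prime: 3² · 7 · 13 · 37 · 41² · 47 = 2394149121

2394149121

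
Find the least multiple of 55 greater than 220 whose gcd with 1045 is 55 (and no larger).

275

1045 = 55·19. Any x with gcd(x, 1045) = 55 is a multiple of 55, say 55s, with s coprime to 19.
Need s > 220/55, so s ≥ 5. First s ≥ 5 with gcd(s, 19) = 1 is s = 5. Thus x = 55·5 = 275.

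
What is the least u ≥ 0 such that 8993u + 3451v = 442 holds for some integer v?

157

gcd(8993, 3451) = 17 (Euclid: 8993 = 2·3451 + 2091; 3451 = 1·2091 + 1360; 2091 = 1·1360 + 731; 1360 = 1·731 + 629; 731 = 1·629 + 102; 629 = 6·102 + 17; 102 = 6·17 + 0), and 17 | 442.
Extended Euclid: 8993·(-33) + 3451·(86) = 17. Scale by 26: u₀ = -858.
General solution u = u₀ + 203t; reducing mod 203 gives u = 157 (and v = -409).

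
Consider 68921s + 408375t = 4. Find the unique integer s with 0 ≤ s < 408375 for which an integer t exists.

118049

Euclid: 408375 = 5·68921 + 63770; 68921 = 1·63770 + 5151; 63770 = 12·5151 + 1958; 5151 = 2·1958 + 1235; 1958 = 1·1235 + 723; 1235 = 1·723 + 512; 723 = 1·512 + 211; 512 = 2·211 + 90; 211 = 2·90 + 31; 90 = 2·31 + 28; 31 = 1·28 + 3; 28 = 9·3 + 1; 3 = 3·1 + 0 → gcd = 1; 4 = 1·4.
Back-substitution yields 68921·(131606) + 408375·(-22211) = 1, so one solution is s = 131606·4 = 526424, t = -22211·4 = -88844.
Solutions in s differ by 408375/1 = 408375; the one in [0, 408375) is 526424 mod 408375 = 118049.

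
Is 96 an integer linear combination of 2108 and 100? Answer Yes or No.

Yes

gcd(2108, 100): 2108 = 21·100 + 8; 100 = 12·8 + 4; 8 = 2·4 + 0 → 4
4 divides 96, so a solution exists.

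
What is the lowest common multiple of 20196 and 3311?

20196 = 2² · 3³ · 11 · 17; 3311 = 7 · 11 · 43
max exponents: 2² · 3³ · 7 · 11 · 17 · 43 = 6078996

6078996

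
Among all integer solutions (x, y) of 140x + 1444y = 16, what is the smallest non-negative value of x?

62

gcd(140, 1444) = 4 (Euclid: 1444 = 10·140 + 44; 140 = 3·44 + 8; 44 = 5·8 + 4; 8 = 2·4 + 0), and 4 | 16.
Extended Euclid: 140·(-165) + 1444·(16) = 4. Scale by 4: x₀ = -660.
General solution x = x₀ + 361t; reducing mod 361 gives x = 62 (and y = -6).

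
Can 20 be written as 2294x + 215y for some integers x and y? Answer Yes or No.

Yes

By Bézout, 2294x + 215y = 20 has integer solutions iff gcd(2294, 215) | 20.
Euclid: 2294 = 10·215 + 144; 215 = 1·144 + 71; 144 = 2·71 + 2; 71 = 35·2 + 1; 2 = 2·1 + 0. gcd = 1; 20 mod 1 = 0. Yes.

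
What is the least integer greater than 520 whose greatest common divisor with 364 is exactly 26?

gcd(t, 364) = 26 forces 26 | t; write t = 26s. Then gcd(26s, 26·14) = 26·gcd(s, 14), so need gcd(s, 14) = 1.
26s > 520 gives s ≥ 21. The least s ≥ 21 coprime to 14 is 23, so t = 26·23 = 598.

598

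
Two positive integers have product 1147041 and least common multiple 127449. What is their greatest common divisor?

From gcd × lcm = ab: gcd = 1147041 / 127449 = 9.

9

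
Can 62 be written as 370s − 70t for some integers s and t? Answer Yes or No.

gcd(370, 70): 370 = 5·70 + 20; 70 = 3·20 + 10; 20 = 2·10 + 0 → 10
10 does not divide 62, so a solution does not exist.

No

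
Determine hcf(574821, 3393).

117

574821 = 3² · 13 · 17³
3393 = 3² · 13 · 29
Common: 3² · 13 = 117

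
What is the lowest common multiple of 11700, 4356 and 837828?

32947586100

11700 = 2² · 3² · 5² · 13; 4356 = 2² · 3² · 11²; 837828 = 2² · 3² · 17 · 37²
lcm takes max exponent of each prime: 2² · 3² · 5² · 11² · 13 · 17 · 37² = 32947586100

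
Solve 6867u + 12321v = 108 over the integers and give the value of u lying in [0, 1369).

gcd(6867, 12321) = 9 (Euclid: 12321 = 1·6867 + 5454; 6867 = 1·5454 + 1413; 5454 = 3·1413 + 1215; 1413 = 1·1215 + 198; 1215 = 6·198 + 27; 198 = 7·27 + 9; 27 = 3·9 + 0), and 9 | 108.
Extended Euclid: 6867·(436) + 12321·(-243) = 9. Scale by 12: u₀ = 5232.
General solution u = u₀ + 1369t; reducing mod 1369 gives u = 1125 (and v = -627).

1125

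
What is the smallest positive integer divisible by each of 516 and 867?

149124

gcd first: 867 = 1·516 + 351; 516 = 1·351 + 165; 351 = 2·165 + 21; 165 = 7·21 + 18; 21 = 1·18 + 3; 18 = 6·3 + 0 → gcd = 3
lcm = 516·867/gcd = 447372/3 = 149124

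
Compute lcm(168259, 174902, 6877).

171075319142

168259 = 7 · 13 · 43²; 174902 = 2 · 7 · 13 · 31²; 6877 = 13 · 23²
lcm takes max exponent of each prime: 2 · 7 · 13 · 23² · 31² · 43² = 171075319142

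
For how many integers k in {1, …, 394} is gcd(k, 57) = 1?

249

57 = 3·19. Inclusion–exclusion on these primes:
394 − ⌊394/3⌋ − ⌊394/19⌋ + ⌊394/57⌋ = 249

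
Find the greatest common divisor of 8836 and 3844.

4

8836 = 2² · 47²
3844 = 2² · 31²
Common: 2² = 4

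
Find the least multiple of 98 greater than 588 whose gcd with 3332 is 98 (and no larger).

3332 = 98·34. Any t with gcd(t, 3332) = 98 is a multiple of 98, say 98s, with s coprime to 34.
Need s > 588/98, so s ≥ 7. First s ≥ 7 with gcd(s, 34) = 1 is s = 7. Thus t = 98·7 = 686.

686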